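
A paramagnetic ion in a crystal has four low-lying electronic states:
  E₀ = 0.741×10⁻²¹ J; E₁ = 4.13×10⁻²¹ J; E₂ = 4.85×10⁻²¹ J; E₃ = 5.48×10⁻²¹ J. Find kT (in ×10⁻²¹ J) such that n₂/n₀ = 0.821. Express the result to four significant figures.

20.83 ×10⁻²¹ J

n₂/n₀ = exp[−(E₂−E₀)/kT] = 0.821.
⇒ (E₂−E₀)/kT = ln(1/0.821) = ln(1.21803) = 0.197235.
kT = 4.109 ×10⁻²¹ J / 0.197235 = 20.83 ×10⁻²¹ J.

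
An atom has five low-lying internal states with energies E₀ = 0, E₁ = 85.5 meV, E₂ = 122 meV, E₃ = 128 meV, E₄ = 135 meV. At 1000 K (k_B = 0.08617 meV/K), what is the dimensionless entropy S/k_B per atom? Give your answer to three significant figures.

1.39

k_BT = 0.08617 × 1000 K = 86.170 meV.
Eᵢ/kT = 0, 0.99222, 1.4158, 1.4854, 1.5667.
Z = Σ e^(−Eᵢ/kT) = e^(−0) + e^(−0.99222) + e^(−1.4158) + e^(−1.4854) + e^(−1.5667) = 1.0000 + 0.37075 + 0.24273 + 0.22641 + 0.20873 = 2.0486.
⟨E⟩ = Σ EᵢPᵢ = 57.830 meV.
S/k_B = ln Z + ⟨E⟩/kT = ln(2.0486) + 57.830/86.170 = 0.71716 + 0.67112 = 1.39.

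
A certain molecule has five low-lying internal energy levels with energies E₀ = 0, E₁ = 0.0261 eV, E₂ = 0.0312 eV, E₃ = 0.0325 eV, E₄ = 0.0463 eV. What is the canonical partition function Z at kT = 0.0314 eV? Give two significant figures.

Z = 2.4

Eᵢ/kT = 0, 0.8312, 0.9936, 1.035, 1.475.
Z = Σ e^(−Eᵢ/kT) = e^(−0) + e^(−0.8312) + e^(−0.9936) + e^(−1.035) + e^(−1.475) = 1.000 + 0.4355 + 0.3702 + 0.3552 + 0.2288 = 2.390.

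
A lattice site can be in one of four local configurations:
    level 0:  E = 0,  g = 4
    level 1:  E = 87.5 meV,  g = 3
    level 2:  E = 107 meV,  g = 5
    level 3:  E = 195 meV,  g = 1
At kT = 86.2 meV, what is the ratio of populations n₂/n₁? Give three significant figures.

n₂/n₁ = (g₂/g₁) exp[−(E₂−E₁)/kT] = (5/3) × exp(−(19.5 meV)/(86.2 meV)) = (5/3) × exp(-0.22622) = 1.33.

1.33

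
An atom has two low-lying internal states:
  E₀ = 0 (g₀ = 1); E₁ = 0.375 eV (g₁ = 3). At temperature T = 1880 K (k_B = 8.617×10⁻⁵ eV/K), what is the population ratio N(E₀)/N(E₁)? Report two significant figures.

3.4

k_BT = 8.617×10⁻⁵ × 1880 K = 0.1620 eV.
n₀/n₁ = (g₀/g₁) exp[−(E₀−E₁)/kT] = (1/3) × exp(−(-0.375 eV)/(0.1620 eV)) = (1/3) × exp(2.315) = 3.4.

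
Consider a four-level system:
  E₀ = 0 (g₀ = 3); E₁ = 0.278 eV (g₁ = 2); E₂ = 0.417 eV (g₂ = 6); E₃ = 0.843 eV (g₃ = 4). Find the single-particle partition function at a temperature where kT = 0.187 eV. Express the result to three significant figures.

Eᵢ/kT = 0, 1.4866, 2.2299, 4.5080.
Z = Σ gᵢe^(−Eᵢ/kT) = 3·e^(−0) + 2·e^(−1.4866) + 6·e^(−2.2299) + 4·e^(−4.5080) = 3.0000 + 0.45228 + 0.64524 + 0.044082 = 4.1416.

Z = 4.14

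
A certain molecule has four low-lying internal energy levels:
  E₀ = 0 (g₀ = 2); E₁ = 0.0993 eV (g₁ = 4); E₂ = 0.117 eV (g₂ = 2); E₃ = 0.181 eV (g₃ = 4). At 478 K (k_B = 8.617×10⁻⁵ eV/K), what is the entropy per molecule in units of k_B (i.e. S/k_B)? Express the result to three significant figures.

k_BT = 8.617×10⁻⁵ × 478 K = 0.041189 eV.
Eᵢ/kT = 0, 2.4108, 2.8406, 4.3944.
Z = Σ gᵢe^(−Eᵢ/kT) = 2·e^(−0) + 4·e^(−2.4108) + 2·e^(−2.8406) + 4·e^(−4.3944) = 2.0000 + 0.35897 + 0.11678 + 0.049385 = 2.5251.
⟨E⟩ = Σ EᵢPᵢ = 0.023067 eV.
S/k_B = ln Z + ⟨E⟩/kT = ln(2.5251) + 0.023067/0.041189 = 0.92628 + 0.56003 = 1.49.

1.49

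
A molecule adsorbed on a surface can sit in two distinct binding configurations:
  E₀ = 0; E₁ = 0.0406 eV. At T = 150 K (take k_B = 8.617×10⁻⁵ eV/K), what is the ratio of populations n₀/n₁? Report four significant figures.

23.13

k_BT = 8.617×10⁻⁵ × 150 K = 0.0129255 eV.
n₀/n₁ = exp[−(E₀−E₁)/kT] = exp(−(-0.0406 eV)/(0.0129255 eV)) = exp(3.14108) = 23.13.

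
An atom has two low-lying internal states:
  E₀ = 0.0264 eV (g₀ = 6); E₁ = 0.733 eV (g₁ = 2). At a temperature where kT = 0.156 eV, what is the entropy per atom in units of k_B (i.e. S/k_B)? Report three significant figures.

1.81

Eᵢ/kT = 0.16923, 4.6987.
Z = Σ gᵢe^(−Eᵢ/kT) = 6·e^(−0.16923) + 2·e^(−4.6987) = 5.0659 + 0.018214 = 5.0841.
⟨E⟩ = Σ EᵢPᵢ = 0.028931 eV.
S/k_B = ln Z + ⟨E⟩/kT = ln(5.0841) + 0.028931/0.156 = 1.6261 + 0.18546 = 1.81.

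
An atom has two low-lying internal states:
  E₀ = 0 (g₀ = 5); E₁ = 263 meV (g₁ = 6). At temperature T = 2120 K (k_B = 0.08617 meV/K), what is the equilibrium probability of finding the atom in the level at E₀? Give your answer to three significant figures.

k_BT = 0.08617 × 2120 K = 182.68 meV.
Eᵢ/kT = 0, 1.4397.
Z = Σ gᵢe^(−Eᵢ/kT) = 5·e^(−0) + 6·e^(−1.4397) = 5.0000 + 1.4220 = 6.4220.
P₀ = g₀ e^(−E₀/kT) / Z = 5.0000/6.4220 = 0.779.

0.779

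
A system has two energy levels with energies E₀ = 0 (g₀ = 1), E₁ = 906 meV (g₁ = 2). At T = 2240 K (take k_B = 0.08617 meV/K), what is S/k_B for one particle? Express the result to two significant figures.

0.10

k_BT = 0.08617 × 2240 K = 193.0 meV.
Eᵢ/kT = 0, 4.694.
Z = Σ gᵢe^(−Eᵢ/kT) = 1·e^(−0) + 2·e^(−4.694) = 1.000 + 0.01830 = 1.018.
⟨E⟩ = Σ EᵢPᵢ = 16.29 meV.
S/k_B = ln Z + ⟨E⟩/kT = ln(1.018) + 16.29/193.0 = 0.01784 + 0.08440 = 0.10.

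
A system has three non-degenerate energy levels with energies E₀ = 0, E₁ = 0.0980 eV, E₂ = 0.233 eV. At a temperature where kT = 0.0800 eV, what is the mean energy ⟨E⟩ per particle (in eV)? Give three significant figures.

Eᵢ/kT = 0, 1.2250, 2.9125.
Z = Σ e^(−Eᵢ/kT) = e^(−0) + e^(−1.2250) + e^(−2.9125) = 1.0000 + 0.29376 + 0.054340 = 1.3481.
⟨E⟩ = Σ Eᵢ e^(−Eᵢ/kT) / Z = (0·1.0000 + 0.0980·0.29376 + 0.233·0.054340) / 1.3481 = 0.0307 eV.

0.0307 eV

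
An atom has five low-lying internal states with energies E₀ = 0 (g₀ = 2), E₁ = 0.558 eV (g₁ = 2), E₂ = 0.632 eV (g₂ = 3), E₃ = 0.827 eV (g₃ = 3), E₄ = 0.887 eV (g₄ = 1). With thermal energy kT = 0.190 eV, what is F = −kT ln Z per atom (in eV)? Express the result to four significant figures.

-0.1551 eV

Eᵢ/kT = 0, 2.93684, 3.32632, 4.35263, 4.66842.
Z = Σ gᵢe^(−Eᵢ/kT) = 2·e^(−0) + 2·e^(−2.93684) + 3·e^(−3.32632) + 3·e^(−4.35263) + 1·e^(−4.66842) = 2.00000 + 0.106066 + 0.107775 + 0.0386187 + 0.00938709 = 2.26185.
F = −kT ln Z = −0.190 × ln(2.26185) = −0.190 × 0.816183 = -0.1551 eV.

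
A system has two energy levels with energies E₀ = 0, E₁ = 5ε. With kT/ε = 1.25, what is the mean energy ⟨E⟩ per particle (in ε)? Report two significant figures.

0.090 ε

Eᵢ/kT = 0, 4.000.
Z = Σ e^(−Eᵢ/kT) = e^(−0) + e^(−4.000) = 1.000 + 0.01832 = 1.018.
⟨E⟩ = Σ Eᵢ e^(−Eᵢ/kT) / Z = (0·1.000 + 5·0.01832) / 1.018 = 0.090 ε.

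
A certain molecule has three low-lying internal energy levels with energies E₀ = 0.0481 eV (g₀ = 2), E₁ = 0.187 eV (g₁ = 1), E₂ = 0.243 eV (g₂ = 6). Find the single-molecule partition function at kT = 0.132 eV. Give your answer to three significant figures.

Eᵢ/kT = 0.36439, 1.4167, 1.8409.
Z = Σ gᵢe^(−Eᵢ/kT) = 2·e^(−0.36439) + 1·e^(−1.4167) + 6·e^(−1.8409) = 1.3892 + 0.24251 + 0.95205 = 2.5838.

Z = 2.58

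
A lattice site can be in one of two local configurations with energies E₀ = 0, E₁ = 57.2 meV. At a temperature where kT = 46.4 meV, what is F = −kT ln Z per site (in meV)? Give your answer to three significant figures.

Eᵢ/kT = 0, 1.2328.
Z = Σ e^(−Eᵢ/kT) = e^(−0) + e^(−1.2328) = 1.0000 + 0.29148 = 1.2915.
F = −kT ln Z = −46.4 × ln(1.2915) = −46.4 × 0.25580 = -11.9 meV.

-11.9 meV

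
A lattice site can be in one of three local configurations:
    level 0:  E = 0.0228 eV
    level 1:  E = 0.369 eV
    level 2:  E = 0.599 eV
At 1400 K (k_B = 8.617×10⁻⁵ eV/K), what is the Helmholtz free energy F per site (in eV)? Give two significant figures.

0.015 eV

k_BT = 8.617×10⁻⁵ × 1400 K = 0.1206 eV.
Eᵢ/kT = 0.1891, 3.060, 4.967.
Z = Σ e^(−Eᵢ/kT) = e^(−0.1891) + e^(−3.060) + e^(−4.967) = 0.8277 + 0.04689 + 0.006964 = 0.8816.
F = −kT ln Z = −0.1206 × ln(0.8816) = −0.1206 × -0.1260 = 0.015 eV.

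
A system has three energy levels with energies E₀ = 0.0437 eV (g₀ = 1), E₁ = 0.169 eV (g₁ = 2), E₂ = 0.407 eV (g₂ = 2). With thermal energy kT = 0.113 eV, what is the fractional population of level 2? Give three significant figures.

Eᵢ/kT = 0.38673, 1.4956, 3.6018.
Z = Σ gᵢe^(−Eᵢ/kT) = 1·e^(−0.38673) + 2·e^(−1.4956) + 2·e^(−3.6018) = 0.67927 + 0.44823 + 0.054549 = 1.1820.
P₂ = g₂ e^(−E₂/kT) / Z = 0.054549/1.1820 = 0.0461.

0.0461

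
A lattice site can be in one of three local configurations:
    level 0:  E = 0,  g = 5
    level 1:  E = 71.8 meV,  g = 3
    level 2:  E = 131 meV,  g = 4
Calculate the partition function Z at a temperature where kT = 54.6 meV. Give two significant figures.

Eᵢ/kT = 0, 1.315, 2.399.
Z = Σ gᵢe^(−Eᵢ/kT) = 5·e^(−0) + 3·e^(−1.315) + 4·e^(−2.399) = 5.000 + 0.8054 + 0.3632 = 6.169.

Z = 6.2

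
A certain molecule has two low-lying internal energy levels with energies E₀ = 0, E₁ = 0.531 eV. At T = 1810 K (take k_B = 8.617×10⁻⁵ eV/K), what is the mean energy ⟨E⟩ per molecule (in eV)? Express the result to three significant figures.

0.0171 eV

k_BT = 8.617×10⁻⁵ × 1810 K = 0.15597 eV.
Eᵢ/kT = 0, 3.4045.
Z = Σ e^(−Eᵢ/kT) = e^(−0) + e^(−3.4045) = 1.0000 + 0.033223 = 1.0332.
⟨E⟩ = Σ Eᵢ e^(−Eᵢ/kT) / Z = (0·1.0000 + 0.531·0.033223) / 1.0332 = 0.0171 eV.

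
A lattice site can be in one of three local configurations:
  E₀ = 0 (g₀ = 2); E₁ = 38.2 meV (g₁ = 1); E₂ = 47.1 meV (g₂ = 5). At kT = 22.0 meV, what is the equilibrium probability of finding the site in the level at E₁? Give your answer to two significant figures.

Eᵢ/kT = 0, 1.736, 2.141.
Z = Σ gᵢe^(−Eᵢ/kT) = 2·e^(−0) + 1·e^(−1.736) + 5·e^(−2.141) = 2.000 + 0.1762 + 0.5877 = 2.764.
P₁ = g₁ e^(−E₁/kT) / Z = 0.1762/2.764 = 0.064.

0.064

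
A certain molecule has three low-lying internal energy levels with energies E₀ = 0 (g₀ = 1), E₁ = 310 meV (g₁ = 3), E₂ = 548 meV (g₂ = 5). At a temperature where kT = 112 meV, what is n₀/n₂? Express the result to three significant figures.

26.7

n₀/n₂ = (g₀/g₂) exp[−(E₀−E₂)/kT] = (1/5) × exp(−(-548 meV)/(112 meV)) = (1/5) × exp(4.8929) = 26.7.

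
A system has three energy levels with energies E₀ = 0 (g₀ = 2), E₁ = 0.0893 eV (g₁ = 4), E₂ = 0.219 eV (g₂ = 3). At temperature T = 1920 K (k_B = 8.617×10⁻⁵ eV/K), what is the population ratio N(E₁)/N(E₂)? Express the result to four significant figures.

2.920

k_BT = 8.617×10⁻⁵ × 1920 K = 0.165446 eV.
n₁/n₂ = (g₁/g₂) exp[−(E₁−E₂)/kT] = (4/3) × exp(−(-0.1297 eV)/(0.165446 eV)) = (4/3) × exp(0.783942) = 2.920.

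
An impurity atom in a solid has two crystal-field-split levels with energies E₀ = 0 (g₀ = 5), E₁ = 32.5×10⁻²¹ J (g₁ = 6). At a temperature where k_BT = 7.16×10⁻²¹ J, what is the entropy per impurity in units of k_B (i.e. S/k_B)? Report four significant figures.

Eᵢ/kT = 0, 4.53911.
Z = Σ gᵢe^(−Eᵢ/kT) = 5·e^(−0) + 6·e^(−4.53911) = 5.00000 + 0.0640975 = 5.06410.
⟨E⟩ = Σ EᵢPᵢ = 0.411360 ×10⁻²¹ J.
S/k_B = ln Z + ⟨E⟩/kT = ln(5.06410) + 0.411360/7.16 = 1.62218 + 0.0574525 = 1.680.

1.680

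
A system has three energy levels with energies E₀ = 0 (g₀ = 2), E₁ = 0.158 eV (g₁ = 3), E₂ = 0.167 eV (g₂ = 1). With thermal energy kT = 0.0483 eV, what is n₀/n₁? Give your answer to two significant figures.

18

n₀/n₁ = (g₀/g₁) exp[−(E₀−E₁)/kT] = (2/3) × exp(−(-0.158 eV)/(0.0483 eV)) = (2/3) × exp(3.271) = 18.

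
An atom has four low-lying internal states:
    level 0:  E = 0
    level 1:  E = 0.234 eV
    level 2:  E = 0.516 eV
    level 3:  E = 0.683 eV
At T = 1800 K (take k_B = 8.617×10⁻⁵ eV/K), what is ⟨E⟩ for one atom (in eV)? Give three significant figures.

k_BT = 8.617×10⁻⁵ × 1800 K = 0.15511 eV.
Eᵢ/kT = 0, 1.5086, 3.3267, 4.4033.
Z = Σ e^(−Eᵢ/kT) = e^(−0) + e^(−1.5086) + e^(−3.3267) + e^(−4.4033) = 1.0000 + 0.22122 + 0.035911 + 0.012237 = 1.2694.
⟨E⟩ = Σ Eᵢ e^(−Eᵢ/kT) / Z = (0·1.0000 + 0.234·0.22122 + 0.516·0.035911 + 0.683·0.012237) / 1.2694 = 0.0620 eV.

0.0620 eV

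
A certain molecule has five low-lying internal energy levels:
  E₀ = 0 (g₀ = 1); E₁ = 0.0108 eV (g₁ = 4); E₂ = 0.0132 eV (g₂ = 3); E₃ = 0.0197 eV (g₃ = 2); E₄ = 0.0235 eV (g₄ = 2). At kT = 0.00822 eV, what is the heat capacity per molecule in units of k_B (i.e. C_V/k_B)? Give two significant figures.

Eᵢ/kT = 0, 1.314, 1.606, 2.397, 2.859.
Z = Σ gᵢe^(−Eᵢ/kT) = 1·e^(−0) + 4·e^(−1.314) + 3·e^(−1.606) + 2·e^(−2.397) + 2·e^(−2.859) = 1.000 + 1.075 + 0.6021 + 0.1820 + 0.1147 = 2.974.
⟨E⟩ = 0.008688 eV, ⟨E²⟩ = 0.0001225 eV².
C_V/k_B = (⟨E²⟩ − ⟨E⟩²)/(kT)² = (0.0001225 − 0.00007548)/0.00006757 = 0.70.

0.70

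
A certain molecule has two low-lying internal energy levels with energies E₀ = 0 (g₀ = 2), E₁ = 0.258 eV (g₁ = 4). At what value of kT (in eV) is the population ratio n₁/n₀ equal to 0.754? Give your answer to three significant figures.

n₁/n₀ = (g₁/g₀) exp[−(E₁−E₀)/kT] = 0.754.
⇒ (E₁−E₀)/kT = ln((4/2)/0.754) = ln(2.6525) = 0.97550.
kT = 0.258 eV / 0.97550 = 0.264 eV.

0.264 eV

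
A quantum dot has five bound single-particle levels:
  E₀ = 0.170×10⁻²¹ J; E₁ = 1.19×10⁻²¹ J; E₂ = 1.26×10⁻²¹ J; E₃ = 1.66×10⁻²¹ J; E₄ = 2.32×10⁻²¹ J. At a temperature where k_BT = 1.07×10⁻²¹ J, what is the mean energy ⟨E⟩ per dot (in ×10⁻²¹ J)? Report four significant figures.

0.8488 ×10⁻²¹ J

Eᵢ/kT = 0.158879, 1.11215, 1.17757, 1.55140, 2.16822.
Z = Σ e^(−Eᵢ/kT) = e^(−0.158879) + e^(−1.11215) + e^(−1.17757) + e^(−1.55140) + e^(−2.16822) = 0.853100 + 0.328851 + 0.308026 + 0.211951 + 0.114381 = 1.81631.
⟨E⟩ = Σ Eᵢ e^(−Eᵢ/kT) / Z = (0.170·0.853100 + 1.19·0.328851 + 1.26·0.308026 + 1.66·0.211951 + 2.32·0.114381) / 1.81631 = 0.8488 ×10⁻²¹ J.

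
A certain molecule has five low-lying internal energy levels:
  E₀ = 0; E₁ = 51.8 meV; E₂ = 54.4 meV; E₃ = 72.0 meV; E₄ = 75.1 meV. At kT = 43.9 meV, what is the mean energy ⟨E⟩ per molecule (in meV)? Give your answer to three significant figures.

Eᵢ/kT = 0, 1.1800, 1.2392, 1.6401, 1.7107.
Z = Σ e^(−Eᵢ/kT) = e^(−0) + e^(−1.1800) + e^(−1.2392) + e^(−1.6401) + e^(−1.7107) = 1.0000 + 0.30728 + 0.28962 + 0.19396 + 0.18074 = 1.9716.
⟨E⟩ = Σ Eᵢ e^(−Eᵢ/kT) / Z = (0·1.0000 + 51.8·0.30728 + 54.4·0.28962 + 72.0·0.19396 + 75.1·0.18074) / 1.9716 = 30.0 meV.

30.0 meV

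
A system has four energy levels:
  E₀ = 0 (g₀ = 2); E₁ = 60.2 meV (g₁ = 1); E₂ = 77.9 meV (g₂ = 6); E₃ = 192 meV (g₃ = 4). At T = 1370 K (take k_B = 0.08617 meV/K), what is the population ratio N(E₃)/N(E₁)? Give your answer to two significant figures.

1.3

k_BT = 0.08617 × 1370 K = 118.1 meV.
n₃/n₁ = (g₃/g₁) exp[−(E₃−E₁)/kT] = (4/1) × exp(−(131.8 meV)/(118.1 meV)) = (4/1) × exp(-1.116) = 1.3.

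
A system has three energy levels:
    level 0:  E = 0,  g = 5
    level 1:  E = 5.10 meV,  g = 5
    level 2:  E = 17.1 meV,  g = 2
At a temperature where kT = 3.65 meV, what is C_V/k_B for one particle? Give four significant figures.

Eᵢ/kT = 0, 1.39726, 4.68493.
Z = Σ gᵢe^(−Eᵢ/kT) = 5·e^(−0) + 5·e^(−1.39726) + 2·e^(−4.68493) = 5.00000 + 1.23637 + 0.0184668 = 6.25484.
⟨E⟩ = 1.05858 meV, ⟨E²⟩ = 6.00461 meV².
C_V/k_B = (⟨E²⟩ − ⟨E⟩²)/(kT)² = (6.00461 − 1.12059)/13.3225 = 0.3666.

0.3666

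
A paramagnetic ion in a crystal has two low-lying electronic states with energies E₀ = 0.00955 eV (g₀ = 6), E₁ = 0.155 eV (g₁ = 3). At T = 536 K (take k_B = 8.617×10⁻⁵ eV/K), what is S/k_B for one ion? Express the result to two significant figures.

1.9

k_BT = 8.617×10⁻⁵ × 536 K = 0.04619 eV.
Eᵢ/kT = 0.2068, 3.356.
Z = Σ gᵢe^(−Eᵢ/kT) = 6·e^(−0.2068) + 3·e^(−3.356) = 4.879 + 0.1046 = 4.984.
⟨E⟩ = Σ EᵢPᵢ = 0.01260 eV.
S/k_B = ln Z + ⟨E⟩/kT = ln(4.984) + 0.01260/0.04619 = 1.606 + 0.2728 = 1.9.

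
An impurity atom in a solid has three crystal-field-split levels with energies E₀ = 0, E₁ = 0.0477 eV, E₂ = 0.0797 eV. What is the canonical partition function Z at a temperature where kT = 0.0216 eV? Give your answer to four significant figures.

Z = 1.135

Eᵢ/kT = 0, 2.20833, 3.68981.
Z = Σ e^(−Eᵢ/kT) = e^(−0) + e^(−2.20833) + e^(−3.68981) = 1.00000 + 0.109884 + 0.0249767 = 1.13486.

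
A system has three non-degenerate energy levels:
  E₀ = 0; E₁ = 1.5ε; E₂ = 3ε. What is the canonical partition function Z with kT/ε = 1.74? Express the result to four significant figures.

Eᵢ/kT = 0, 0.862069, 1.72414.
Z = Σ e^(−Eᵢ/kT) = e^(−0) + e^(−0.862069) + e^(−1.72414) = 1.00000 + 0.422287 + 0.178326 = 1.60061.

Z = 1.601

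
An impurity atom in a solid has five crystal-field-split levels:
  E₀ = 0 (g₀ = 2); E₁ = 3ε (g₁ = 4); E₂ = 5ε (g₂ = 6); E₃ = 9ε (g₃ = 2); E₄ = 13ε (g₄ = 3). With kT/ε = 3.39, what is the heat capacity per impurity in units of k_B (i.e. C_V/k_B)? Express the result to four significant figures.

0.5731

Eᵢ/kT = 0, 0.884956, 1.47493, 2.65487, 3.83481.
Z = Σ gᵢe^(−Eᵢ/kT) = 2·e^(−0) + 4·e^(−0.884956) + 6·e^(−1.47493) + 2·e^(−2.65487) + 3·e^(−3.83481) = 2.00000 + 1.65093 + 1.37277 + 0.140616 + 0.0648163 = 5.22913.
⟨E⟩ = 2.66293 ε, ⟨E²⟩ = 13.6775 ε².
C_V/k_B = (⟨E²⟩ − ⟨E⟩²)/(kT)² = (13.6775 − 7.09120)/11.4921 = 0.5731.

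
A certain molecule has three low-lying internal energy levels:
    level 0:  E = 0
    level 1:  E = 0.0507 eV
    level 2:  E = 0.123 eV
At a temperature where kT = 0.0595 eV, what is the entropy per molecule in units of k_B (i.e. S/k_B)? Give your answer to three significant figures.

Eᵢ/kT = 0, 0.85210, 2.0672.
Z = Σ e^(−Eᵢ/kT) = e^(−0) + e^(−0.85210) + e^(−2.0672) = 1.0000 + 0.42652 + 0.12654 = 1.5531.
⟨E⟩ = Σ EᵢPᵢ = 0.023945 eV.
S/k_B = ln Z + ⟨E⟩/kT = ln(1.5531) + 0.023945/0.0595 = 0.44025 + 0.40244 = 0.843.

0.843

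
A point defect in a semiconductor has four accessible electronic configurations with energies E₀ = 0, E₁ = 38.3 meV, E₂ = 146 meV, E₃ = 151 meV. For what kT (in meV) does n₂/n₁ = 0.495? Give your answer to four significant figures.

153.2 meV

n₂/n₁ = exp[−(E₂−E₁)/kT] = 0.495.
⇒ (E₂−E₁)/kT = ln(1/0.495) = ln(2.02020) = 0.703197.
kT = 107.7 meV / 0.703197 = 153.2 meV.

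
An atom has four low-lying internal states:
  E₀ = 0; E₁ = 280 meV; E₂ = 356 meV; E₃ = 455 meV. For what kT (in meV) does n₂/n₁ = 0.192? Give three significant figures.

n₂/n₁ = exp[−(E₂−E₁)/kT] = 0.192.
⇒ (E₂−E₁)/kT = ln(1/0.192) = ln(5.2083) = 1.6503.
kT = 76 meV / 1.6503 = 46.1 meV.

46.1 meV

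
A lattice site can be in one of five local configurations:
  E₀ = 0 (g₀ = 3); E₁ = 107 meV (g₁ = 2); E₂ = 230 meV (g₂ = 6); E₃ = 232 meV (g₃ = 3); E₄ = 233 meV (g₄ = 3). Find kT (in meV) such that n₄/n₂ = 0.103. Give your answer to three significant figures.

n₄/n₂ = (g₄/g₂) exp[−(E₄−E₂)/kT] = 0.103.
⇒ (E₄−E₂)/kT = ln((3/6)/0.103) = ln(4.8544) = 1.5799.
kT = 3 meV / 1.5799 = 1.90 meV.

1.90 meV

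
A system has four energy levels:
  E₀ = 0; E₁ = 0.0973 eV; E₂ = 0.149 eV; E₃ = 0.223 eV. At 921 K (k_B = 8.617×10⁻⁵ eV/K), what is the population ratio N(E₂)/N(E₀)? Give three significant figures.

0.153

k_BT = 8.617×10⁻⁵ × 921 K = 0.079363 eV.
n₂/n₀ = exp[−(E₂−E₀)/kT] = exp(−(0.149 eV)/(0.079363 eV)) = exp(-1.8774) = 0.153.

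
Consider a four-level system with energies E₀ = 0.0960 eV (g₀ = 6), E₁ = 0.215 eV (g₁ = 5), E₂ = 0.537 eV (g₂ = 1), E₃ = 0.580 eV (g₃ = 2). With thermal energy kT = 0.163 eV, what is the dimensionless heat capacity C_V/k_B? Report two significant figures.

0.24

Eᵢ/kT = 0.5890, 1.319, 3.294, 3.558.
Z = Σ gᵢe^(−Eᵢ/kT) = 6·e^(−0.5890) + 5·e^(−1.319) + 1·e^(−3.294) + 2·e^(−3.558) = 3.329 + 1.337 + 0.03711 + 0.05699 = 4.760.
⟨E⟩ = 0.1387 eV, ⟨E²⟩ = 0.02570 eV².
C_V/k_B = (⟨E²⟩ − ⟨E⟩²)/(kT)² = (0.02570 − 0.01924)/0.02657 = 0.24.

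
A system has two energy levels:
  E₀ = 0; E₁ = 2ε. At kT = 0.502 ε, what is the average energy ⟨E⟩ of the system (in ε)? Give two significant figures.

0.037 ε

Eᵢ/kT = 0, 3.984.
Z = Σ e^(−Eᵢ/kT) = e^(−0) + e^(−3.984) = 1.000 + 0.01861 = 1.019.
⟨E⟩ = Σ Eᵢ e^(−Eᵢ/kT) / Z = (0·1.000 + 2·0.01861) / 1.019 = 0.037 ε.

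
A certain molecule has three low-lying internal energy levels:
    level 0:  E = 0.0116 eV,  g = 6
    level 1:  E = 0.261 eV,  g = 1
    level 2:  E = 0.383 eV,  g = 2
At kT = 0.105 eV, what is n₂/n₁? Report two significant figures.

n₂/n₁ = (g₂/g₁) exp[−(E₂−E₁)/kT] = (2/1) × exp(−(0.122 eV)/(0.105 eV)) = (2/1) × exp(-1.162) = 0.63.

0.63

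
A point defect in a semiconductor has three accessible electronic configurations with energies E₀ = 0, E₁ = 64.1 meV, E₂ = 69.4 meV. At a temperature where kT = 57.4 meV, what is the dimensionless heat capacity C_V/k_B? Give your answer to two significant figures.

0.32

Eᵢ/kT = 0, 1.117, 1.209.
Z = Σ e^(−Eᵢ/kT) = e^(−0) + e^(−1.117) + e^(−1.209) = 1.000 + 0.3273 + 0.2985 = 1.626.
⟨E⟩ = 25.64 meV, ⟨E²⟩ = 1711 meV².
C_V/k_B = (⟨E²⟩ − ⟨E⟩²)/(kT)² = (1711 − 657.4)/3295 = 0.32.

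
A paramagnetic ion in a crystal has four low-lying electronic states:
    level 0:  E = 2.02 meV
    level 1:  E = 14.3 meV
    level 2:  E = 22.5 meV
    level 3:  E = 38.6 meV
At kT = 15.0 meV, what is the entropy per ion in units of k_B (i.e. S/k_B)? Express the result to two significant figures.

1.1

Eᵢ/kT = 0.1347, 0.9533, 1.500, 2.573.
Z = Σ e^(−Eᵢ/kT) = e^(−0.1347) + e^(−0.9533) + e^(−1.500) + e^(−2.573) = 0.8740 + 0.3855 + 0.2231 + 0.07631 = 1.559.
⟨E⟩ = Σ EᵢPᵢ = 9.778 meV.
S/k_B = ln Z + ⟨E⟩/kT = ln(1.559) + 9.778/15.0 = 0.4440 + 0.6519 = 1.1.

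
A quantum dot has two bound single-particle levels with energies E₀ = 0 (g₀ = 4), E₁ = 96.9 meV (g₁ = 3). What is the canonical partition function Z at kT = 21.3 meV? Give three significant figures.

Z = 4.03

Eᵢ/kT = 0, 4.5493.
Z = Σ gᵢe^(−Eᵢ/kT) = 4·e^(−0) + 3·e^(−4.5493) = 4.0000 + 0.031724 = 4.0317.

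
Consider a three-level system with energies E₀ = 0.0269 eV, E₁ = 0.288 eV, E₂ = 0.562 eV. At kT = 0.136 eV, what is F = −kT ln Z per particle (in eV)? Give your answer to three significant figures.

0.00599 eV

Eᵢ/kT = 0.19779, 2.1176, 4.1324.
Z = Σ e^(−Eᵢ/kT) = e^(−0.19779) + e^(−2.1176) + e^(−4.1324) = 0.82054 + 0.12032 + 0.016044 = 0.95690.
F = −kT ln Z = −0.136 × ln(0.95690) = −0.136 × -0.044056 = 0.00599 eV.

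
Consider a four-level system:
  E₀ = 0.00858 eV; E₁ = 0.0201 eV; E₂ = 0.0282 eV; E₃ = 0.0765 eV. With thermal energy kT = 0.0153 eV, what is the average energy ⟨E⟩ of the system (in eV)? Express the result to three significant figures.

Eᵢ/kT = 0.56078, 1.3137, 1.8431, 5.0000.
Z = Σ e^(−Eᵢ/kT) = e^(−0.56078) + e^(−1.3137) + e^(−1.8431) + e^(−5.0000) = 0.57076 + 0.26882 + 0.15833 + 0.0067379 = 1.0046.
⟨E⟩ = Σ Eᵢ e^(−Eᵢ/kT) / Z = (0.00858·0.57076 + 0.0201·0.26882 + 0.0282·0.15833 + 0.0765·0.0067379) / 1.0046 = 0.0152 eV.

0.0152 eV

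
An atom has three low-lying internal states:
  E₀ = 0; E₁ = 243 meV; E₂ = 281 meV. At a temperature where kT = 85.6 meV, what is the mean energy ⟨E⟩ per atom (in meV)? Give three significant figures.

Eᵢ/kT = 0, 2.8388, 3.2827.
Z = Σ e^(−Eᵢ/kT) = e^(−0) + e^(−2.8388) + e^(−3.2827) = 1.0000 + 0.058496 + 0.037527 = 1.0960.
⟨E⟩ = Σ Eᵢ e^(−Eᵢ/kT) / Z = (0·1.0000 + 243·0.058496 + 281·0.037527) / 1.0960 = 22.6 meV.

22.6 meV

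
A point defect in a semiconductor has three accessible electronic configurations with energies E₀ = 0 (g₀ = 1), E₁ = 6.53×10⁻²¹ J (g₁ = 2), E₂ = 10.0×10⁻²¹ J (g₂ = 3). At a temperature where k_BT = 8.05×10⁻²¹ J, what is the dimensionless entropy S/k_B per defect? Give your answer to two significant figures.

1.7

Eᵢ/kT = 0, 0.8112, 1.242.
Z = Σ gᵢe^(−Eᵢ/kT) = 1·e^(−0) + 2·e^(−0.8112) + 3·e^(−1.242) = 1.000 + 0.8886 + 0.8664 = 2.755.
⟨E⟩ = Σ EᵢPᵢ = 5.251 ×10⁻²¹ J.
S/k_B = ln Z + ⟨E⟩/kT = ln(2.755) + 5.251/8.05 = 1.013 + 0.6523 = 1.7.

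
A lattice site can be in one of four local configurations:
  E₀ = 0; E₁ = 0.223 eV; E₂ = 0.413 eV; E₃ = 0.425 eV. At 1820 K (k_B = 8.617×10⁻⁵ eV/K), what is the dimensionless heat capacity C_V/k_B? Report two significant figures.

k_BT = 8.617×10⁻⁵ × 1820 K = 0.1568 eV.
Eᵢ/kT = 0, 1.422, 2.634, 2.710.
Z = Σ e^(−Eᵢ/kT) = e^(−0) + e^(−1.422) + e^(−2.634) + e^(−2.710) = 1.000 + 0.2412 + 0.07179 + 0.06654 = 1.380.
⟨E⟩ = 0.08095 eV, ⟨E²⟩ = 0.02627 eV².
C_V/k_B = (⟨E²⟩ − ⟨E⟩²)/(kT)² = (0.02627 − 0.006553)/0.02459 = 0.80.

0.80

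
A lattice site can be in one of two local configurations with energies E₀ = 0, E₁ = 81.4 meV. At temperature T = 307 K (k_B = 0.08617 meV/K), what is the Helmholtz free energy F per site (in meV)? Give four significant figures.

-1.192 meV

k_BT = 0.08617 × 307 K = 26.4542 meV.
Eᵢ/kT = 0, 3.07702.
Z = Σ e^(−Eᵢ/kT) = e^(−0) + e^(−3.07702) = 1.00000 + 0.0460964 = 1.04610.
F = −kT ln Z = −26.4542 × ln(1.04610) = −26.4542 × 0.0450690 = -1.192 meV.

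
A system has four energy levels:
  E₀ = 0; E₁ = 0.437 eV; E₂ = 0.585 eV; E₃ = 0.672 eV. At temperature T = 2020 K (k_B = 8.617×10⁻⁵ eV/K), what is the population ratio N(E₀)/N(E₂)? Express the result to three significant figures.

28.8

k_BT = 8.617×10⁻⁵ × 2020 K = 0.17406 eV.
n₀/n₂ = exp[−(E₀−E₂)/kT] = exp(−(-0.585 eV)/(0.17406 eV)) = exp(3.3609) = 28.8.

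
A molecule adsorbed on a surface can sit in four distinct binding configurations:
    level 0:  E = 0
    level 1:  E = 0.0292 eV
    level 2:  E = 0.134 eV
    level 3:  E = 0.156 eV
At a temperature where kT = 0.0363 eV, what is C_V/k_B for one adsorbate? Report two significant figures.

Eᵢ/kT = 0, 0.8044, 3.691, 4.298.
Z = Σ e^(−Eᵢ/kT) = e^(−0) + e^(−0.8044) + e^(−3.691) + e^(−4.298) = 1.000 + 0.4474 + 0.02495 + 0.01360 = 1.486.
⟨E⟩ = 0.01247 eV, ⟨E²⟩ = 0.0007809 eV².
C_V/k_B = (⟨E²⟩ − ⟨E⟩²)/(kT)² = (0.0007809 − 0.0001555)/0.001318 = 0.47.

0.47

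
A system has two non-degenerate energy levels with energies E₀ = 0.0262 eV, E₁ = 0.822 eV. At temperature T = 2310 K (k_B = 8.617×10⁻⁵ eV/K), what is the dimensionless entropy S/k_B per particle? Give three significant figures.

0.0902

k_BT = 8.617×10⁻⁵ × 2310 K = 0.19905 eV.
Eᵢ/kT = 0.13163, 4.1296.
Z = Σ e^(−Eᵢ/kT) = e^(−0.13163) + e^(−4.1296) = 0.87667 + 0.016089 = 0.89276.
⟨E⟩ = Σ EᵢPᵢ = 0.040542 eV.
S/k_B = ln Z + ⟨E⟩/kT = ln(0.89276) + 0.040542/0.19905 = -0.11344 + 0.20368 = 0.0902.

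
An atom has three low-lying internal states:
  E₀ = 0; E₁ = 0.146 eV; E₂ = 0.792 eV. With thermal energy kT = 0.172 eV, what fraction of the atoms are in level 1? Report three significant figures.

Eᵢ/kT = 0, 0.84884, 4.6047.
Z = Σ e^(−Eᵢ/kT) = e^(−0) + e^(−0.84884) + e^(−4.6047) = 1.0000 + 0.42791 + 0.010005 = 1.4379.
P₁ = e^(−E₁/kT) / Z = 0.42791/1.4379 = 0.298.

0.298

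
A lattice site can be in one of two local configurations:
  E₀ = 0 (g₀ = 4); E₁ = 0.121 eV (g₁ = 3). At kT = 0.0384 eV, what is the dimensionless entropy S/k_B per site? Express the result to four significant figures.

Eᵢ/kT = 0, 3.15104.
Z = Σ gᵢe^(−Eᵢ/kT) = 4·e^(−0) + 3·e^(−3.15104) = 4.00000 + 0.128423 = 4.12842.
⟨E⟩ = Σ EᵢPᵢ = 0.00376395 eV.
S/k_B = ln Z + ⟨E⟩/kT = ln(4.12842) + 0.00376395/0.0384 = 1.41789 + 0.0980195 = 1.516.

1.516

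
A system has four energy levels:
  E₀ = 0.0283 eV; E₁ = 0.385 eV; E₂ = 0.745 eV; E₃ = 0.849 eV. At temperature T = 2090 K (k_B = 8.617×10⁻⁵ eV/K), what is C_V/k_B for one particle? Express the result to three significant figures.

0.789

k_BT = 8.617×10⁻⁵ × 2090 K = 0.18010 eV.
Eᵢ/kT = 0.15713, 2.1377, 4.1366, 4.7140.
Z = Σ e^(−Eᵢ/kT) = e^(−0.15713) + e^(−2.1377) + e^(−4.1366) + e^(−4.7140) = 0.85459 + 0.11793 + 0.015977 + 0.0089688 = 0.99747.
⟨E⟩ = 0.089331 eV, ⟨E²⟩ = 0.033582 eV².
C_V/k_B = (⟨E²⟩ − ⟨E⟩²)/(kT)² = (0.033582 − 0.0079800)/0.032436 = 0.789.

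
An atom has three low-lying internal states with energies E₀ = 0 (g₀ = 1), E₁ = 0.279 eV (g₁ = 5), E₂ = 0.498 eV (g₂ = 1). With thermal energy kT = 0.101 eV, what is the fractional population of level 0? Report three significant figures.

Eᵢ/kT = 0, 2.7624, 4.9307.
Z = Σ gᵢe^(−Eᵢ/kT) = 1·e^(−0) + 5·e^(−2.7624) + 1·e^(−4.9307) = 1.0000 + 0.31570 + 0.0072214 = 1.3229.
P₀ = g₀ e^(−E₀/kT) / Z = 1.0000/1.3229 = 0.756.

0.756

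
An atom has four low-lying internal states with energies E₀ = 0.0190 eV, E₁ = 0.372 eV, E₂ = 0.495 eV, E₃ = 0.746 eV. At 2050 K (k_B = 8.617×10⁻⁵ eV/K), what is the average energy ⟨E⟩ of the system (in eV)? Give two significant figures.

0.094 eV

k_BT = 8.617×10⁻⁵ × 2050 K = 0.1766 eV.
Eᵢ/kT = 0.1076, 2.106, 2.803, 4.224.
Z = Σ e^(−Eᵢ/kT) = e^(−0.1076) + e^(−2.106) + e^(−2.803) + e^(−4.224) = 0.8980 + 0.1217 + 0.06063 + 0.01464 = 1.095.
⟨E⟩ = Σ Eᵢ e^(−Eᵢ/kT) / Z = (0.0190·0.8980 + 0.372·0.1217 + 0.495·0.06063 + 0.746·0.01464) / 1.095 = 0.094 eV.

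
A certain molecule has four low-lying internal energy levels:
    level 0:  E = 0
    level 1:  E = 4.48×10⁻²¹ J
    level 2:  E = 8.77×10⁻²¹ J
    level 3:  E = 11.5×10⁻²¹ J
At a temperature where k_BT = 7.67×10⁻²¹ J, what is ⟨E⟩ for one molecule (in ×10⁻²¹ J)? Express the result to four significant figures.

3.744 ×10⁻²¹ J

Eᵢ/kT = 0, 0.584094, 1.14342, 1.49935.
Z = Σ e^(−Eᵢ/kT) = e^(−0) + e^(−0.584094) + e^(−1.14342) + e^(−1.49935) = 1.00000 + 0.557611 + 0.318727 + 0.223275 = 2.09961.
⟨E⟩ = Σ Eᵢ e^(−Eᵢ/kT) / Z = (0·1.00000 + 4.48·0.557611 + 8.77·0.318727 + 11.5·0.223275) / 2.09961 = 3.744 ×10⁻²¹ J.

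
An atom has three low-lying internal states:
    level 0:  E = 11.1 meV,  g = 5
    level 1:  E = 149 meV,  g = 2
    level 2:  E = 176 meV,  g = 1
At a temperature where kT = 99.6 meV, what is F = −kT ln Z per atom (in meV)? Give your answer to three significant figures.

-162 meV

Eᵢ/kT = 0.11145, 1.4960, 1.7671.
Z = Σ gᵢe^(−Eᵢ/kT) = 5·e^(−0.11145) + 2·e^(−1.4960) + 1·e^(−1.7671) = 4.4727 + 0.44805 + 0.17083 = 5.0916.
F = −kT ln Z = −99.6 × ln(5.0916) = −99.6 × 1.6276 = -162 meV.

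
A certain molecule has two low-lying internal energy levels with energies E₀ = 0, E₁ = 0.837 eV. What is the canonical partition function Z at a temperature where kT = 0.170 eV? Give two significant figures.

Z = 1.0

Eᵢ/kT = 0, 4.924.
Z = Σ e^(−Eᵢ/kT) = e^(−0) + e^(−4.924) = 1.000 + 0.007270 = 1.007.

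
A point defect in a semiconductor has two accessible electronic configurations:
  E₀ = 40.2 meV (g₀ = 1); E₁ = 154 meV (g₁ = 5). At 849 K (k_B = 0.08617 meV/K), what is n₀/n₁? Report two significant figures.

k_BT = 0.08617 × 849 K = 73.16 meV.
n₀/n₁ = (g₀/g₁) exp[−(E₀−E₁)/kT] = (1/5) × exp(−(-113.8 meV)/(73.16 meV)) = (1/5) × exp(1.555) = 0.95.

0.95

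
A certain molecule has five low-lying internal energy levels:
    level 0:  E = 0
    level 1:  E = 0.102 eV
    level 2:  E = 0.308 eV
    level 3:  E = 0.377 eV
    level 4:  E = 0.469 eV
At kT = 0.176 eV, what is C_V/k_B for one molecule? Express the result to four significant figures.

0.6050

Eᵢ/kT = 0, 0.579545, 1.75000, 2.14205, 2.66477.
Z = Σ e^(−Eᵢ/kT) = e^(−0) + e^(−0.579545) + e^(−1.75000) + e^(−2.14205) + e^(−2.66477) = 1.00000 + 0.560153 + 0.173774 + 0.117414 + 0.0696154 = 1.92096.
⟨E⟩ = 0.0976453 eV, ⟨E²⟩ = 0.0282741 eV².
C_V/k_B = (⟨E²⟩ − ⟨E⟩²)/(kT)² = (0.0282741 − 0.00953460)/0.0309760 = 0.6050.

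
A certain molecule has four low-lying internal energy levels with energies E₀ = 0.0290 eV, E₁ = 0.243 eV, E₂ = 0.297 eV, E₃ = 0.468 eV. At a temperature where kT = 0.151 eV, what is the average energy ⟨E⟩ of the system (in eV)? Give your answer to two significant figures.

0.11 eV

Eᵢ/kT = 0.1921, 1.609, 1.967, 3.099.
Z = Σ e^(−Eᵢ/kT) = e^(−0.1921) + e^(−1.609) + e^(−1.967) + e^(−3.099) = 0.8252 + 0.2001 + 0.1399 + 0.04509 = 1.210.
⟨E⟩ = Σ Eᵢ e^(−Eᵢ/kT) / Z = (0.0290·0.8252 + 0.243·0.2001 + 0.297·0.1399 + 0.468·0.04509) / 1.210 = 0.11 eV.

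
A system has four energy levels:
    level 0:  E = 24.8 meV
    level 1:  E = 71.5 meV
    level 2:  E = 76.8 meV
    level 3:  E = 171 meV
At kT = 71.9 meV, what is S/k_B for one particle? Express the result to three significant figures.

Eᵢ/kT = 0.34492, 0.99444, 1.0682, 2.3783.
Z = Σ e^(−Eᵢ/kT) = e^(−0.34492) + e^(−0.99444) + e^(−1.0682) + e^(−2.3783) = 0.70828 + 0.36993 + 0.34363 + 0.092708 = 1.5145.
⟨E⟩ = Σ EᵢPᵢ = 56.956 meV.
S/k_B = ln Z + ⟨E⟩/kT = ln(1.5145) + 56.956/71.9 = 0.41509 + 0.79216 = 1.21.

1.21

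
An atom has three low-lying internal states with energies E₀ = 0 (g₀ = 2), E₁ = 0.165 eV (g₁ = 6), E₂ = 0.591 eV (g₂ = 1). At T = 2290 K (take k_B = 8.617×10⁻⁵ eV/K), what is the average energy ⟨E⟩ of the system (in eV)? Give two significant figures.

0.099 eV

k_BT = 8.617×10⁻⁵ × 2290 K = 0.1973 eV.
Eᵢ/kT = 0, 0.8363, 2.995.
Z = Σ gᵢe^(−Eᵢ/kT) = 2·e^(−0) + 6·e^(−0.8363) + 1·e^(−2.995) = 2.000 + 2.600 + 0.05004 = 4.650.
⟨E⟩ = Σ Eᵢ gᵢe^(−Eᵢ/kT) / Z = (0·2.000 + 0.165·2.600 + 0.591·0.05004) / 4.650 = 0.099 eV.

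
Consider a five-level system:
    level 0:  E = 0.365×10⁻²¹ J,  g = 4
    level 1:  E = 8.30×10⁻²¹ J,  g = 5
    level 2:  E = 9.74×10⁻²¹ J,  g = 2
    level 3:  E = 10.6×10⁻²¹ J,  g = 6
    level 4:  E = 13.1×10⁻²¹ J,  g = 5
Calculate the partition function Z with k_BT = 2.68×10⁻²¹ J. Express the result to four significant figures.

Eᵢ/kT = 0.136194, 3.09701, 3.63433, 3.95522, 4.88806.
Z = Σ gᵢe^(−Eᵢ/kT) = 4·e^(−0.136194) + 5·e^(−3.09701) + 2·e^(−3.63433) + 6·e^(−3.95522) + 5·e^(−4.88806) = 3.49069 + 0.225921 + 0.0528032 + 0.114927 + 0.0376801 = 3.92202.

Z = 3.922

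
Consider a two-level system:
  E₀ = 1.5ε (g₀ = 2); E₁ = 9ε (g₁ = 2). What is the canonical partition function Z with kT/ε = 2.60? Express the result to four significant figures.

Z = 1.186

Eᵢ/kT = 0.576923, 3.46154.
Z = Σ gᵢe^(−Eᵢ/kT) = 2·e^(−0.576923) + 2·e^(−3.46154) = 1.12325 + 0.0627628 = 1.18601.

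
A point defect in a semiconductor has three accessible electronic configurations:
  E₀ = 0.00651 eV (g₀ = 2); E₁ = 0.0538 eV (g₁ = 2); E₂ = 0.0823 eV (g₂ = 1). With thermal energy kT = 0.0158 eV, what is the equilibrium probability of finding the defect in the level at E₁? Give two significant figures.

0.048

Eᵢ/kT = 0.4120, 3.405, 5.209.
Z = Σ gᵢe^(−Eᵢ/kT) = 2·e^(−0.4120) + 2·e^(−3.405) + 1·e^(−5.209) = 1.325 + 0.06641 + 0.005467 = 1.397.
P₁ = g₁ e^(−E₁/kT) / Z = 0.06641/1.397 = 0.048.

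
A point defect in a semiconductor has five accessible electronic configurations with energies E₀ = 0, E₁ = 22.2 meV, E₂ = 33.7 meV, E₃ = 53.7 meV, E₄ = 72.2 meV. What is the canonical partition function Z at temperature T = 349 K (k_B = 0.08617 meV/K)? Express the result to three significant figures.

Z = 2.06

k_BT = 0.08617 × 349 K = 30.073 meV.
Eᵢ/kT = 0, 0.73820, 1.1206, 1.7857, 2.4008.
Z = Σ e^(−Eᵢ/kT) = e^(−0) + e^(−0.73820) + e^(−1.1206) + e^(−1.7857) + e^(−2.4008) = 1.0000 + 0.47797 + 0.32608 + 0.16768 + 0.090645 = 2.0624.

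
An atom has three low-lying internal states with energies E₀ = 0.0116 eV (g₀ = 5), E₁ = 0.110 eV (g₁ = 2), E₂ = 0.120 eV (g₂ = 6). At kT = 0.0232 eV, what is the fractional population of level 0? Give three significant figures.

0.983

Eᵢ/kT = 0.50000, 4.7414, 5.1724.
Z = Σ gᵢe^(−Eᵢ/kT) = 5·e^(−0.50000) + 2·e^(−4.7414) + 6·e^(−5.1724) = 3.0327 + 0.017453 + 0.034026 = 3.0842.
P₀ = g₀ e^(−E₀/kT) / Z = 3.0327/3.0842 = 0.983.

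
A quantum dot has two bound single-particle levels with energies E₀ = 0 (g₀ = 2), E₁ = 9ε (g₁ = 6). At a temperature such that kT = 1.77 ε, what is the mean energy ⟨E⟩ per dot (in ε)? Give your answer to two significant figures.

0.16 ε

Eᵢ/kT = 0, 5.085.
Z = Σ gᵢe^(−Eᵢ/kT) = 2·e^(−0) + 6·e^(−5.085) = 2.000 + 0.03713 = 2.037.
⟨E⟩ = Σ Eᵢ gᵢe^(−Eᵢ/kT) / Z = (0·2.000 + 9·0.03713) / 2.037 = 0.16 ε.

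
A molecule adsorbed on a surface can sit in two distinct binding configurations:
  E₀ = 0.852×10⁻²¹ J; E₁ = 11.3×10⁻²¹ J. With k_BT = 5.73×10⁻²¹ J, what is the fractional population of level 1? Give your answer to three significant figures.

0.139

Eᵢ/kT = 0.14869, 1.9721.
Z = Σ e^(−Eᵢ/kT) = e^(−0.14869) + e^(−1.9721) = 0.86184 + 0.13916 = 1.0010.
P₁ = e^(−E₁/kT) / Z = 0.13916/1.0010 = 0.139.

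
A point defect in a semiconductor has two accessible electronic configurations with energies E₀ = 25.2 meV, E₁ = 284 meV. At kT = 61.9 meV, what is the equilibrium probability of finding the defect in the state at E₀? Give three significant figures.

0.985

Eᵢ/kT = 0.40711, 4.5880.
Z = Σ e^(−Eᵢ/kT) = e^(−0.40711) + e^(−4.5880) = 0.66557 + 0.010173 = 0.67574.
P₀ = e^(−E₀/kT) / Z = 0.66557/0.67574 = 0.985.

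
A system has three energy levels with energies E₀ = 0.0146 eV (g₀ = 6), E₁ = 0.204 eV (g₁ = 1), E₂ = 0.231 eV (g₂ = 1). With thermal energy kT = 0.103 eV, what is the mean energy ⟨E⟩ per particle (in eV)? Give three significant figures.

0.0236 eV

Eᵢ/kT = 0.14175, 1.9806, 2.2427.
Z = Σ gᵢe^(−Eᵢ/kT) = 6·e^(−0.14175) + 1·e^(−1.9806) + 1·e^(−2.2427) = 5.2070 + 0.13799 + 0.10617 = 5.4512.
⟨E⟩ = Σ Eᵢ gᵢe^(−Eᵢ/kT) / Z = (0.0146·5.2070 + 0.204·0.13799 + 0.231·0.10617) / 5.4512 = 0.0236 eV.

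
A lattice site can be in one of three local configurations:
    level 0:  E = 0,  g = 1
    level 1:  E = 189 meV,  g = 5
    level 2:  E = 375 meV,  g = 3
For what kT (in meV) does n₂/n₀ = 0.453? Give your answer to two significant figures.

n₂/n₀ = (g₂/g₀) exp[−(E₂−E₀)/kT] = 0.453.
⇒ (E₂−E₀)/kT = ln((3/1)/0.453) = ln(6.623) = 1.891.
kT = 375 meV / 1.891 = 200 meV.

200 meV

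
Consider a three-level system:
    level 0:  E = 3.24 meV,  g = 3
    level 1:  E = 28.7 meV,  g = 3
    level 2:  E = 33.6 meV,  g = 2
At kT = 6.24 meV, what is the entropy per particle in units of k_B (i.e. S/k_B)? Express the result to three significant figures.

Eᵢ/kT = 0.51923, 4.5994, 5.3846.
Z = Σ gᵢe^(−Eᵢ/kT) = 3·e^(−0.51923) + 3·e^(−4.5994) + 2·e^(−5.3846) = 1.7849 + 0.030174 + 0.0091733 = 1.8242.
⟨E⟩ = Σ EᵢPᵢ = 3.8139 meV.
S/k_B = ln Z + ⟨E⟩/kT = ln(1.8242) + 3.8139/6.24 = 0.60114 + 0.61120 = 1.21.

1.21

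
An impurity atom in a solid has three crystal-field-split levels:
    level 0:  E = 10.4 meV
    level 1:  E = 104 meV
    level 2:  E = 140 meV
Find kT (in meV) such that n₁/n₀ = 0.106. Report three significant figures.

n₁/n₀ = exp[−(E₁−E₀)/kT] = 0.106.
⇒ (E₁−E₀)/kT = ln(1/0.106) = ln(9.4340) = 2.2443.
kT = 93.6 meV / 2.2443 = 41.7 meV.

41.7 meV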